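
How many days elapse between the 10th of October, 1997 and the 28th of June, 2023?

Day-of-year of October 10, 1997: 283.
Day-of-year of June 28, 2023: 179.
1997 has 365 days, so 365 − 283 = 82 days remain in 1997.
Full years 1998–2022: 19 common + 6 leap = 19×365 + 6×366 = 9131 days.
Total: 82 + 9131 + 179 = 9392 days.

9392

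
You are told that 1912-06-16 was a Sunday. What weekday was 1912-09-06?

Friday

June 1912: 30 − 16 = 14 days remain.
Then July (31), August (31): 31 + 31 = 62 days.
September 1–6, 1912: 6 days.
Total: 14 + 62 + 6 = 82 days.
82 mod 7 = 5, so 5 days after Sunday is Friday.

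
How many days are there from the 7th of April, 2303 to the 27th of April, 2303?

Within April 2303: 27 − 7 = 20 days.

20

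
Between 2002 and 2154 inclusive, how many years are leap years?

Years divisible by 4: 2004, 2008, …, 2152 — 38 in all.
Of these, 2100 is divisible by 100 but not 400, so not leap.
Leap years: 38 − 1 = 37.

37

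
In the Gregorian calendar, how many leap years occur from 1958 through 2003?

11

Years divisible by 4 in [1958, 2003]: 1960, 1964, 1968, 1972, 1976, 1980, 1984, 1988, 1992, 1996, 2000.
2000 is divisible by 400, so still leap.
No century exceptions apply. Count: 11.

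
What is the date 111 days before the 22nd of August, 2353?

the 3rd of May, 2353

Count 111 days before August 22, 2353:
May 2353: 31 − 3 = 28 days remain.
Then June (30), July (31): 30 + 31 = 61 days.
August 1–22, 2353: 22 days.
Total: 28 + 61 + 22 = 111 days.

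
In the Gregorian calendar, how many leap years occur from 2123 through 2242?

Years divisible by 4: 2124, 2128, …, 2240 — 30 in all.
Of these, 2200 is divisible by 100 but not 400, so not leap.
Leap years: 30 − 1 = 29.

29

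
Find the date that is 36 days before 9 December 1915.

3 November 1915

Count 36 days before December 9, 1915:
November 1915: 30 − 3 = 27 days remain.
December 1–9, 1915: 9 days.
Total: 27 + 9 = 36 days.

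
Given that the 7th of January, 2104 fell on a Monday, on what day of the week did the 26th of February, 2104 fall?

Tuesday

January 2104: 31 − 7 = 24 days remain.
February 1–26, 2104: 26 days (2104 is a leap year).
Total: 24 + 26 = 50 days.
50 mod 7 = 1, so 1 day after Monday is Tuesday.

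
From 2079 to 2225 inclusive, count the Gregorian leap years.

35

Years divisible by 4: 2080, 2084, …, 2224 — 37 in all.
Of these, 2100, 2200 are divisible by 100 but not 400, so not leap.
Leap years: 37 − 2 = 35.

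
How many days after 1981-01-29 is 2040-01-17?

Day-of-year of January 29, 1981: 29.
Day-of-year of January 17, 2040: 17.
1981 has 365 days, so 365 − 29 = 336 days remain in 1981.
Full years 1982–2039: 44 common + 14 leap = 44×365 + 14×366 = 21184 days.
Total: 336 + 21184 + 17 = 21537 days.

21537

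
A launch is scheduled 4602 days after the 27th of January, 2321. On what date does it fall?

the 3rd of September, 2333

Count 4602 days after January 27, 2321:
From January 27, 2321 to January 27, 2333: 12 years, of which 3 contain a Feb 29 — 9×365 + 3×366 = 4383 days.
January 2333: 31 − 27 = 4 days remain.
Then February 2333 (28), March (31), April (30), May (31), June (30), July (31), August (31): 28 + 31 + 30 + 31 + 30 + 31 + 31 = 212 days.
September 1–3, 2333: 3 days.
Residual: 219 days.
Total: 4602 days.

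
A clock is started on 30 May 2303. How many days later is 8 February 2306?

985

Day-of-year of May 30, 2303: 150.
Day-of-year of February 8, 2306: 39.
2303 has 365 days, so 365 − 150 = 215 days remain in 2303.
Full years: 2304: 366; 2305: 365. Sum = 731.
Total: 215 + 731 + 39 = 985 days.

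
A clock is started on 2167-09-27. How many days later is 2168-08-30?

Day-of-year of September 27, 2167: 270.
Day-of-year of August 30, 2168: 243.
2167 has 365 days, so 365 − 270 = 95 days remain in 2167.
Total: 95 + 243 = 338 days.

338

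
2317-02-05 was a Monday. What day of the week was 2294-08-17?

Count forward from the earlier date (August 17, 2294) to the later (February 5, 2317):
Day-of-year of August 17, 2294: 229.
Day-of-year of February 5, 2317: 36.
2294 has 365 days, so 365 − 229 = 136 days remain in 2294.
Full years 2295–2316: 17 common + 5 leap = 17×365 + 5×366 = 8035 days.
Total: 136 + 8035 + 36 = 8207 days.
8207 mod 7 = 3, so 3 days before Monday is Friday.

Friday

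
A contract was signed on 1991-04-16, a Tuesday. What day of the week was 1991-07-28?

April 1991: 30 − 16 = 14 days remain.
Then May (31), June (30): 31 + 30 = 61 days.
July 1–28, 1991: 28 days.
Total: 14 + 61 + 28 = 103 days.
103 mod 7 = 5, so 5 days after Tuesday is Sunday.

Sunday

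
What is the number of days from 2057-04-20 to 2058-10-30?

558

April 20, 2057 → April 20, 2058: 365 days.
April 2058: 30 − 20 = 10 days remain.
Then May (31), June (30), July (31), August (31), September (30): 31 + 30 + 31 + 31 + 30 = 153 days.
October 1–30, 2058: 30 days.
Residual: 193 days.
Total: 558 days.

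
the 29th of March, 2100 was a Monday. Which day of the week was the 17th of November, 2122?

Day-of-year of March 29, 2100: 88.
Day-of-year of November 17, 2122: 321.
2100 has 365 days, so 365 − 88 = 277 days remain in 2100.
Full years 2101–2121: 16 common + 5 leap = 16×365 + 5×366 = 7670 days.
Total: 277 + 7670 + 321 = 8268 days.
8268 mod 7 = 1, so 1 day after Monday is Tuesday.

Tuesday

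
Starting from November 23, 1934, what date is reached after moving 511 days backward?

June 30, 1933

Count 511 days before November 23, 1934:
Day-of-year of June 30, 1933: 181.
Day-of-year of November 23, 1934: 327.
1933 has 365 days, so 365 − 181 = 184 days remain in 1933.
Total: 184 + 327 = 511 days.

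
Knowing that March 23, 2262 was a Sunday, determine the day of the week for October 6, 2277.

Day-of-year of March 23, 2262: 82.
Day-of-year of October 6, 2277: 279.
2262 has 365 days, so 365 − 82 = 283 days remain in 2262.
Full years 2263–2276: 10 common + 4 leap = 10×365 + 4×366 = 5114 days.
Total: 283 + 5114 + 279 = 5676 days.
5676 mod 7 = 6, so 6 days after Sunday is Saturday.

Saturday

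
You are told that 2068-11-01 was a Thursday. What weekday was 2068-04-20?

Count forward from the earlier date (April 20, 2068) to the later (November 1, 2068):
April 2068: 30 − 20 = 10 days remain.
Then May (31), June (30), July (31), August (31), September (30), October (31): 31 + 30 + 31 + 31 + 30 + 31 = 184 days.
November 1, 2068: 1 day.
Total: 10 + 184 + 1 = 195 days.
195 mod 7 = 6, so 6 days before Thursday is Friday.

Friday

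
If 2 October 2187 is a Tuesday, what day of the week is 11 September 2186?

Count forward from the earlier date (September 11, 2186) to the later (October 2, 2187):
September 11, 2186 → September 11, 2187: 365 days.
September 2187: 30 − 11 = 19 days remain.
October 1–2, 2187: 2 days.
Residual: 21 days.
Total: 386 days.
386 mod 7 = 1, so 1 day before Tuesday is Monday.

Monday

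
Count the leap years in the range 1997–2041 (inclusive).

11

Years divisible by 4 in [1997, 2041]: 2000, 2004, 2008, 2012, 2016, 2020, 2024, 2028, 2032, 2036, 2040.
2000 is divisible by 400, so still leap.
No century exceptions apply. Count: 11.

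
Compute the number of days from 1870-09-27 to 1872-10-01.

September 1870: 30 − 27 = 3 days remain.
Then 24 full months totalling 731 days.
October 1, 1872: 1 day.
Total: 3 + 731 + 1 = 735 days.

735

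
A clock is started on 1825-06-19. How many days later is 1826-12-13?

June 1825: 30 − 19 = 11 days remain.
Then 17 full months totalling 518 days.
December 1–13, 1826: 13 days.
Total: 11 + 518 + 13 = 542 days.

542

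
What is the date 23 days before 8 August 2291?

16 July 2291

Count 23 days before August 8, 2291:
July 2291: 31 − 16 = 15 days remain.
August 1–8, 2291: 8 days.
Total: 15 + 8 = 23 days.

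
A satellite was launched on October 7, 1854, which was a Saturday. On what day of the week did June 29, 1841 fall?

Count forward from the earlier date (June 29, 1841) to the later (October 7, 1854):
From June 29, 1841 to June 29, 1854: 13 years, of which 3 contain a Feb 29 — 10×365 + 3×366 = 4748 days.
June 1854: 30 − 29 = 1 day remains.
Then July (31), August (31), September (30): 31 + 31 + 30 = 92 days.
October 1–7, 1854: 7 days.
Residual: 100 days.
Total: 4848 days.
4848 mod 7 = 4, so 4 days before Saturday is Tuesday.

Tuesday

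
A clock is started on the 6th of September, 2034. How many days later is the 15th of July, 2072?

From September 6, 2034 to September 6, 2071: 37 years, of which 9 contain a Feb 29 — 28×365 + 9×366 = 13514 days.
September 2071: 30 − 6 = 24 days remain.
Then 9 full months totalling 274 days.
July 1–15, 2072: 15 days.
Residual: 313 days.
Total: 13827 days.

13827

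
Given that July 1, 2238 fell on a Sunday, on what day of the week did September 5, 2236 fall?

Count forward from the earlier date (September 5, 2236) to the later (July 1, 2238):
September 2236: 30 − 5 = 25 days remain.
Then 21 full months totalling 638 days.
July 1, 2238: 1 day.
Total: 25 + 638 + 1 = 664 days.
664 mod 7 = 6, so 6 days before Sunday is Monday.

Monday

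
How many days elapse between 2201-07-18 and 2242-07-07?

Day-of-year of July 18, 2201: 199.
Day-of-year of July 7, 2242: 188.
2201 has 365 days, so 365 − 199 = 166 days remain in 2201.
Full years 2202–2241: 30 common + 10 leap = 30×365 + 10×366 = 14610 days.
Total: 166 + 14610 + 188 = 14964 days.

14964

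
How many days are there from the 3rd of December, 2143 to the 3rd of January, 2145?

Day-of-year of December 3, 2143: 337.
Day-of-year of January 3, 2145: 3.
2143 has 365 days, so 365 − 337 = 28 days remain in 2143.
Full years: 2144: 366. Sum = 366.
Total: 28 + 366 + 3 = 397 days.

397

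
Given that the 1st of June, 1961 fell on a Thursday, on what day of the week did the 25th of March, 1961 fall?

Saturday

Count forward from the earlier date (March 25, 1961) to the later (June 1, 1961):
March 1961: 31 − 25 = 6 days remain.
Then April (30), May (31): 30 + 31 = 61 days.
June 1, 1961: 1 day.
Total: 6 + 61 + 1 = 68 days.
68 mod 7 = 5, so 5 days before Thursday is Saturday.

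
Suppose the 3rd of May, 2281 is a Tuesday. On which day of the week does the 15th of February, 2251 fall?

Saturday

Count forward from the earlier date (February 15, 2251) to the later (May 3, 2281):
Day-of-year of February 15, 2251: 46.
Day-of-year of May 3, 2281: 123.
2251 has 365 days, so 365 − 46 = 319 days remain in 2251.
Full years 2252–2280: 21 common + 8 leap = 21×365 + 8×366 = 10593 days.
Total: 319 + 10593 + 123 = 11035 days.
11035 mod 7 = 3, so 3 days before Tuesday is Saturday.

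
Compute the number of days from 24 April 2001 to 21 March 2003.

Day-of-year of April 24, 2001: 114.
Day-of-year of March 21, 2003: 80.
2001 has 365 days, so 365 − 114 = 251 days remain in 2001.
Full years: 2002: 365. Sum = 365.
Total: 251 + 365 + 80 = 696 days.

696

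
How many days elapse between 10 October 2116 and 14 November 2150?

12453

From October 10, 2116 to October 10, 2150: 34 years, of which 8 contain a Feb 29 — 26×365 + 8×366 = 12418 days.
October 2150: 31 − 10 = 21 days remain.
November 1–14, 2150: 14 days.
Residual: 35 days.
Total: 12453 days.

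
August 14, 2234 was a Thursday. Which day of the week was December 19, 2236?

August 2234: 31 − 14 = 17 days remain.
Then 27 full months totalling 822 days.
December 1–19, 2236: 19 days.
Total: 17 + 822 + 19 = 858 days.
858 mod 7 = 4, so 4 days after Thursday is Monday.

Monday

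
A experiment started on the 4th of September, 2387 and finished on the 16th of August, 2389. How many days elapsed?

712

September 2387: 30 − 4 = 26 days remain.
Then 22 full months totalling 670 days.
August 1–16, 2389: 16 days.
Total: 26 + 670 + 16 = 712 days.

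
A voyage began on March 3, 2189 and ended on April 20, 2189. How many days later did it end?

48

March 2189: 31 − 3 = 28 days remain.
April 1–20, 2189: 20 days.
Total: 28 + 20 = 48 days.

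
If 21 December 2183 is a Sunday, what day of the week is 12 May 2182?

Sunday

Count forward from the earlier date (May 12, 2182) to the later (December 21, 2183):
May 12, 2182 → May 12, 2183: 365 days.
May 2183: 31 − 12 = 19 days remain.
Then June (30), July (31), August (31), September (30), October (31), November (30): 30 + 31 + 31 + 30 + 31 + 30 = 183 days.
December 1–21, 2183: 21 days.
Residual: 223 days.
Total: 588 days.
588 is a multiple of 7, so 12 May 2182 falls on the same weekday: Sunday.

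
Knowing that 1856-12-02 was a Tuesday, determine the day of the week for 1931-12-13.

From December 2, 1856 to December 2, 1931: 75 years, of which 17 contain a Feb 29 — 58×365 + 17×366 = 27392 days.
(1900 is not a leap year (divisible by 100 but not 400).)
Within December 1931: 13 − 2 = 11 days.
Total: 27403 days.
27403 mod 7 = 5, so 5 days after Tuesday is Sunday.

Sunday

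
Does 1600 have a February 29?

Yes

1600 is a leap year (divisible by 400).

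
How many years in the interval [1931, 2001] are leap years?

18

Years divisible by 4: 1932, 1936, …, 2000 — 18 in all.
2000 is divisible by 400, so still leap.
No century exceptions apply. Count: 18.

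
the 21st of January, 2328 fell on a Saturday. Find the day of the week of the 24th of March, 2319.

Count forward from the earlier date (March 24, 2319) to the later (January 21, 2328):
From March 24, 2319 to March 24, 2327: 8 years, of which 2 contain a Feb 29 — 6×365 + 2×366 = 2922 days.
March 2327: 31 − 24 = 7 days remain.
Then 9 full months totalling 275 days.
January 1–21, 2328: 21 days.
Residual: 303 days.
Total: 3225 days.
3225 mod 7 = 5, so 5 days before Saturday is Monday.

Monday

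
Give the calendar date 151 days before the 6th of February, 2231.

the 8th of September, 2230

Count 151 days before February 6, 2231:
September 2230: 30 − 8 = 22 days remain.
Then October (31), November (30), December (31), January (31): 31 + 30 + 31 + 31 = 123 days.
February 1–6, 2231: 6 days (2231 is not a leap year).
Total: 22 + 123 + 6 = 151 days.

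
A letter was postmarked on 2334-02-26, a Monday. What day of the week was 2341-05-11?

From February 26, 2334 to February 26, 2341: 7 years, of which 2 contain a Feb 29 — 5×365 + 2×366 = 2557 days.
February 2341: 28 − 26 = 2 days remain (2341 is not a leap year, so February has 28 days).
Then March (31), April (30): 31 + 30 = 61 days.
May 1–11, 2341: 11 days.
Residual: 74 days.
Total: 2631 days.
2631 mod 7 = 6, so 6 days after Monday is Sunday.

Sunday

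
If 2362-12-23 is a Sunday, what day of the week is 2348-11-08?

Monday

Count forward from the earlier date (November 8, 2348) to the later (December 23, 2362):
Day-of-year of November 8, 2348: 313.
Day-of-year of December 23, 2362: 357.
2348 has 366 days, so 366 − 313 = 53 days remain in 2348.
Full years 2349–2361: 10 common + 3 leap = 10×365 + 3×366 = 4748 days.
Total: 53 + 4748 + 357 = 5158 days.
5158 mod 7 = 6, so 6 days before Sunday is Monday.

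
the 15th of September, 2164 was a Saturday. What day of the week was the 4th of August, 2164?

Count forward from the earlier date (August 4, 2164) to the later (September 15, 2164):
August 2164: 31 − 4 = 27 days remain.
September 1–15, 2164: 15 days.
Total: 27 + 15 = 42 days.
42 is a multiple of 7, so the 4th of August, 2164 falls on the same weekday: Saturday.

Saturday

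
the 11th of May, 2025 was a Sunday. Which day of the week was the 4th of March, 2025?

Tuesday

Count forward from the earlier date (March 4, 2025) to the later (May 11, 2025):
March 2025: 31 − 4 = 27 days remain.
Then April (30): 30 days.
May 1–11, 2025: 11 days.
Total: 27 + 30 + 11 = 68 days.
68 mod 7 = 5, so 5 days before Sunday is Tuesday.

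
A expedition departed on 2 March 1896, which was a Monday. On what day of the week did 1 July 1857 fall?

Count forward from the earlier date (July 1, 1857) to the later (March 2, 1896):
From July 1, 1857 to July 1, 1895: 38 years, of which 9 contain a Feb 29 — 29×365 + 9×366 = 13879 days.
July 1895: 31 − 1 = 30 days remain.
Then August (31), September (30), October (31), November (30), December (31), January (31), February 1896 (29): 31 + 30 + 31 + 30 + 31 + 31 + 29 = 213 days.
March 1–2, 1896: 2 days.
Residual: 245 days.
Total: 14124 days.
14124 mod 7 = 5, so 5 days before Monday is Wednesday.

Wednesday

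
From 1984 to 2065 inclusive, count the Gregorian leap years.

Years divisible by 4: 1984, 1988, …, 2064 — 21 in all.
2000 is divisible by 400, so still leap.
No century exceptions apply. Count: 21.

21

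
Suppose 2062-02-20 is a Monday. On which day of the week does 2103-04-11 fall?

Wednesday

Day-of-year of February 20, 2062: 51.
Day-of-year of April 11, 2103: 101.
2062 has 365 days, so 365 − 51 = 314 days remain in 2062.
Full years 2063–2102: 31 common + 9 leap = 31×365 + 9×366 = 14609 days.
Total: 314 + 14609 + 101 = 15024 days.
15024 mod 7 = 2, so 2 days after Monday is Wednesday.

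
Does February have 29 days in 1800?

1800 is not a leap year (divisible by 100 but not 400).

No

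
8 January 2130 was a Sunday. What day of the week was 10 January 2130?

Within January 2130: 10 − 8 = 2 days.
2 mod 7 = 2, so 2 days after Sunday is Tuesday.

Tuesday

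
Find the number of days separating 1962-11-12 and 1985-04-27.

8202

From November 12, 1962 to November 12, 1984: 22 years, of which 6 contain a Feb 29 — 16×365 + 6×366 = 8036 days.
November 1984: 30 − 12 = 18 days remain.
Then December (31), January (31), February 1985 (28), March (31): 31 + 31 + 28 + 31 = 121 days.
April 1–27, 1985: 27 days.
Residual: 166 days.
Total: 8202 days.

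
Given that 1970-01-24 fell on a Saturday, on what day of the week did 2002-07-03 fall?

From January 24, 1970 to January 24, 2002: 32 years, of which 8 contain a Feb 29 — 24×365 + 8×366 = 11688 days.
(2000 is a leap year (divisible by 400).)
January 2002: 31 − 24 = 7 days remain.
Then February 2002 (28), March (31), April (30), May (31), June (30): 28 + 31 + 30 + 31 + 30 = 150 days.
July 1–3, 2002: 3 days.
Residual: 160 days.
Total: 11848 days.
11848 mod 7 = 4, so 4 days after Saturday is Wednesday.

Wednesday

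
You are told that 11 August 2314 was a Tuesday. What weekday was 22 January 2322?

Sunday

Day-of-year of August 11, 2314: 223.
Day-of-year of January 22, 2322: 22.
2314 has 365 days, so 365 − 223 = 142 days remain in 2314.
Full years 2315–2321: 5 common + 2 leap = 5×365 + 2×366 = 2557 days.
Total: 142 + 2557 + 22 = 2721 days.
2721 mod 7 = 5, so 5 days after Tuesday is Sunday.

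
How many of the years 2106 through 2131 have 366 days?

6

Years divisible by 4 in [2106, 2131]: 2108, 2112, 2116, 2120, 2124, 2128.
No century exceptions apply. Count: 6.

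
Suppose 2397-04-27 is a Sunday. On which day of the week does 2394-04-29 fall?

Friday

Count forward from the earlier date (April 29, 2394) to the later (April 27, 2397):
Day-of-year of April 29, 2394: 119.
Day-of-year of April 27, 2397: 117.
2394 has 365 days, so 365 − 119 = 246 days remain in 2394.
Full years: 2395: 365; 2396: 366. Sum = 731.
Total: 246 + 731 + 117 = 1094 days.
1094 mod 7 = 2, so 2 days before Sunday is Friday.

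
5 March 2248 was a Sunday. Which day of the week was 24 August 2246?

Count forward from the earlier date (August 24, 2246) to the later (March 5, 2248):
Day-of-year of August 24, 2246: 236.
Day-of-year of March 5, 2248: 65.
2246 has 365 days, so 365 − 236 = 129 days remain in 2246.
Full years: 2247: 365. Sum = 365.
Total: 129 + 365 + 65 = 559 days.
559 mod 7 = 6, so 6 days before Sunday is Monday.

Monday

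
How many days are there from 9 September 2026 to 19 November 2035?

From September 9, 2026 to September 9, 2035: 9 years, of which 2 contain a Feb 29 — 7×365 + 2×366 = 3287 days.
September 2035: 30 − 9 = 21 days remain.
Then October (31): 31 days.
November 1–19, 2035: 19 days.
Residual: 71 days.
Total: 3358 days.

3358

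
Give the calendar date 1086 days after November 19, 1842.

November 9, 1845

Count 1086 days after November 19, 1842:
November 19, 1842 → November 19, 1843: 365 days.
November 19, 1843 → November 19, 1844: 366 days (1844 is a leap year).
November 1844: 30 − 19 = 11 days remain.
Then 11 full months totalling 335 days.
November 1–9, 1845: 9 days.
Residual: 355 days.
Total: 1086 days.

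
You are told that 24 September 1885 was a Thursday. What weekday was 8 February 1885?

Count forward from the earlier date (February 8, 1885) to the later (September 24, 1885):
February 1885: 28 − 8 = 20 days remain (1885 is not a leap year, so February has 28 days).
Then March (31), April (30), May (31), June (30), July (31), August (31): 31 + 30 + 31 + 30 + 31 + 31 = 184 days.
September 1–24, 1885: 24 days.
Total: 20 + 184 + 24 = 228 days.
228 mod 7 = 4, so 4 days before Thursday is Sunday.

Sunday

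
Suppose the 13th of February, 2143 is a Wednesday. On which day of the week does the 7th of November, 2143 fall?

February 2143: 28 − 13 = 15 days remain (2143 is not a leap year, so February has 28 days).
Then March (31), April (30), May (31), June (30), July (31), August (31), September (30), October (31): 31 + 30 + 31 + 30 + 31 + 31 + 30 + 31 = 245 days.
November 1–7, 2143: 7 days.
Total: 15 + 245 + 7 = 267 days.
267 mod 7 = 1, so 1 day after Wednesday is Thursday.

Thursday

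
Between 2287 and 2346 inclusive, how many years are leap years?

14

Years divisible by 4: 2288, 2292, …, 2344 — 15 in all.
Of these, 2300 is divisible by 100 but not 400, so not leap.
Leap years: 15 − 1 = 14.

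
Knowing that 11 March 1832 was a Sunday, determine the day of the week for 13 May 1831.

Count forward from the earlier date (May 13, 1831) to the later (March 11, 1832):
May 1831: 31 − 13 = 18 days remain.
Then 9 full months totalling 274 days.
March 1–11, 1832: 11 days.
Total: 18 + 274 + 11 = 303 days.
303 mod 7 = 2, so 2 days before Sunday is Friday.

Friday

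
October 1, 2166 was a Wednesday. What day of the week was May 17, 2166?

Count forward from the earlier date (May 17, 2166) to the later (October 1, 2166):
May 2166: 31 − 17 = 14 days remain.
Then June (30), July (31), August (31), September (30): 30 + 31 + 31 + 30 = 122 days.
October 1, 2166: 1 day.
Total: 14 + 122 + 1 = 137 days.
137 mod 7 = 4, so 4 days before Wednesday is Saturday.

Saturday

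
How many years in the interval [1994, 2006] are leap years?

3

Years divisible by 4 in [1994, 2006]: 1996, 2000, 2004.
2000 is divisible by 400, so still leap.
No century exceptions apply. Count: 3.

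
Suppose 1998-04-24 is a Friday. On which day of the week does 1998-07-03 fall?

Friday

April 1998: 30 − 24 = 6 days remain.
Then May (31), June (30): 31 + 30 = 61 days.
July 1–3, 1998: 3 days.
Total: 6 + 61 + 3 = 70 days.
70 is a multiple of 7, so 1998-07-03 falls on the same weekday: Friday.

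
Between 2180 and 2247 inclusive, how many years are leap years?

Years divisible by 4: 2180, 2184, …, 2244 — 17 in all.
Of these, 2200 is divisible by 100 but not 400, so not leap.
Leap years: 17 − 1 = 16.

16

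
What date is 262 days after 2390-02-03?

2390-10-23

Count 262 days after February 3, 2390:
February 2390: 28 − 3 = 25 days remain (2390 is not a leap year, so February has 28 days).
Then March (31), April (30), May (31), June (30), July (31), August (31), September (30): 31 + 30 + 31 + 30 + 31 + 31 + 30 = 214 days.
October 1–23, 2390: 23 days.
Total: 25 + 214 + 23 = 262 days.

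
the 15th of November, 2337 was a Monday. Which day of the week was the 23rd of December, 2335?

Monday

Count forward from the earlier date (December 23, 2335) to the later (November 15, 2337):
December 23, 2335 → December 23, 2336: 366 days (2336 is a leap year).
December 2336: 31 − 23 = 8 days remain.
Then 10 full months totalling 304 days.
November 1–15, 2337: 15 days.
Residual: 327 days.
Total: 693 days.
693 is a multiple of 7, so the 23rd of December, 2335 falls on the same weekday: Monday.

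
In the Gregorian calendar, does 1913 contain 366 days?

No

1913 is not a leap year.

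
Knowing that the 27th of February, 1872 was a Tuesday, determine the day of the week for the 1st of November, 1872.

Friday

February 1872: 29 − 27 = 2 days remain (1872 is a leap year, so February has 29 days).
Then March (31), April (30), May (31), June (30), July (31), August (31), September (30), October (31): 31 + 30 + 31 + 30 + 31 + 31 + 30 + 31 = 245 days.
November 1, 1872: 1 day.
Total: 2 + 245 + 1 = 248 days.
248 mod 7 = 3, so 3 days after Tuesday is Friday.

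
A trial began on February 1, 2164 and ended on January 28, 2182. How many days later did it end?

Day-of-year of February 1, 2164: 32.
Day-of-year of January 28, 2182: 28.
2164 has 366 days, so 366 − 32 = 334 days remain in 2164.
Full years 2165–2181: 13 common + 4 leap = 13×365 + 4×366 = 6209 days.
Total: 334 + 6209 + 28 = 6571 days.

6571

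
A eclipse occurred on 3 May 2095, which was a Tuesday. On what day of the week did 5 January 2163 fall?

From May 3, 2095 to May 3, 2162: 67 years, of which 16 contain a Feb 29 — 51×365 + 16×366 = 24471 days.
(2100 is not a leap year (divisible by 100 but not 400).)
May 2162: 31 − 3 = 28 days remain.
Then June (30), July (31), August (31), September (30), October (31), November (30), December (31): 30 + 31 + 31 + 30 + 31 + 30 + 31 = 214 days.
January 1–5, 2163: 5 days.
Residual: 247 days.
Total: 24718 days.
24718 mod 7 = 1, so 1 day after Tuesday is Wednesday.

Wednesday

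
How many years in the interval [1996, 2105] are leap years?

27

Years divisible by 4: 1996, 2000, …, 2104 — 28 in all.
Of these, 2100 is divisible by 100 but not 400, so not leap.
2000 is divisible by 400, so still leap.
Leap years: 28 − 1 = 27.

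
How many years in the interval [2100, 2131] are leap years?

7

Years divisible by 4 in [2100, 2131]: 2100, 2104, 2108, 2112, 2116, 2120, 2124, 2128.
Of these, 2100 is divisible by 100 but not 400, so not leap.
Leap years: 8 − 1 = 7.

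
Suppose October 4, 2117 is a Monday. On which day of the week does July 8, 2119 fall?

October 4, 2117 → October 4, 2118: 365 days.
October 2118: 31 − 4 = 27 days remain.
Then November (30), December (31), January (31), February 2119 (28), March (31), April (30), May (31), June (30): 30 + 31 + 31 + 28 + 31 + 30 + 31 + 30 = 242 days.
July 1–8, 2119: 8 days.
Residual: 277 days.
Total: 642 days.
642 mod 7 = 5, so 5 days after Monday is Saturday.

Saturday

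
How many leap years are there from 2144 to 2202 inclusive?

Years divisible by 4: 2144, 2148, …, 2200 — 15 in all.
Of these, 2200 is divisible by 100 but not 400, so not leap.
Leap years: 15 − 1 = 14.

14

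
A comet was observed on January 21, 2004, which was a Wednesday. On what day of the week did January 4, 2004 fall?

Sunday

Count forward from the earlier date (January 4, 2004) to the later (January 21, 2004):
Within January 2004: 21 − 4 = 17 days.
17 mod 7 = 3, so 3 days before Wednesday is Sunday.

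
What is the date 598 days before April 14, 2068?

August 25, 2066

Count 598 days before April 14, 2068:
August 25, 2066 → August 25, 2067: 365 days.
August 2067: 31 − 25 = 6 days remain.
Then September (30), October (31), November (30), December (31), January (31), February 2068 (29), March (31): 30 + 31 + 30 + 31 + 31 + 29 + 31 = 213 days.
April 1–14, 2068: 14 days.
Residual: 233 days.
Total: 598 days.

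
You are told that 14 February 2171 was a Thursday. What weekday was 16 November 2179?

Day-of-year of February 14, 2171: 45.
Day-of-year of November 16, 2179: 320.
2171 has 365 days, so 365 − 45 = 320 days remain in 2171.
Full years 2172–2178: 5 common + 2 leap = 5×365 + 2×366 = 2557 days.
Total: 320 + 2557 + 320 = 3197 days.
3197 mod 7 = 5, so 5 days after Thursday is Tuesday.

Tuesday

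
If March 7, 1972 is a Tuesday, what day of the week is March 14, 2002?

Thursday

Day-of-year of March 7, 1972: 67.
Day-of-year of March 14, 2002: 73.
1972 has 366 days, so 366 − 67 = 299 days remain in 1972.
Full years 1973–2001: 22 common + 7 leap = 22×365 + 7×366 = 10592 days.
Total: 299 + 10592 + 73 = 10964 days.
10964 mod 7 = 2, so 2 days after Tuesday is Thursday.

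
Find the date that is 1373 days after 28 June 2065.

1 April 2069

Count 1373 days after June 28, 2065:
June 28, 2065 → June 28, 2066: 365 days.
June 28, 2066 → June 28, 2067: 365 days.
June 28, 2067 → June 28, 2068: 366 days (2068 is a leap year).
June 2068: 30 − 28 = 2 days remain.
Then 9 full months totalling 274 days.
April 1, 2069: 1 day.
Residual: 277 days.
Total: 1373 days.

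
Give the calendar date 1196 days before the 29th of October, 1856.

the 21st of July, 1853

Count 1196 days before October 29, 1856:
Day-of-year of July 21, 1853: 202.
Day-of-year of October 29, 1856: 303.
1853 has 365 days, so 365 − 202 = 163 days remain in 1853.
Full years: 1854: 365; 1855: 365. Sum = 730.
Total: 163 + 730 + 303 = 1196 days.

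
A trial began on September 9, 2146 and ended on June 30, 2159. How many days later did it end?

4677

From September 9, 2146 to September 9, 2158: 12 years, of which 3 contain a Feb 29 — 9×365 + 3×366 = 4383 days.
September 2158: 30 − 9 = 21 days remain.
Then October (31), November (30), December (31), January (31), February 2159 (28), March (31), April (30), May (31): 31 + 30 + 31 + 31 + 28 + 31 + 30 + 31 = 243 days.
June 1–30, 2159: 30 days.
Residual: 294 days.
Total: 4677 days.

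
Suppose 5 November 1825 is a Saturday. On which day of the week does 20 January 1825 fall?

Count forward from the earlier date (January 20, 1825) to the later (November 5, 1825):
January 1825: 31 − 20 = 11 days remain.
Then 9 full months totalling 273 days.
November 1–5, 1825: 5 days.
Total: 11 + 273 + 5 = 289 days.
289 mod 7 = 2, so 2 days before Saturday is Thursday.

Thursday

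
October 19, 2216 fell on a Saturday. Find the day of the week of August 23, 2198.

Thursday

Count forward from the earlier date (August 23, 2198) to the later (October 19, 2216):
From August 23, 2198 to August 23, 2216: 18 years, of which 4 contain a Feb 29 — 14×365 + 4×366 = 6574 days.
(2200 is not a leap year (divisible by 100 but not 400).)
August 2216: 31 − 23 = 8 days remain.
Then September (30): 30 days.
October 1–19, 2216: 19 days.
Residual: 57 days.
Total: 6631 days.
6631 mod 7 = 2, so 2 days before Saturday is Thursday.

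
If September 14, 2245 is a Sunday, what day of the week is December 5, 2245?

Friday

September 2245: 30 − 14 = 16 days remain.
Then October (31), November (30): 31 + 30 = 61 days.
December 1–5, 2245: 5 days.
Total: 16 + 61 + 5 = 82 days.
82 mod 7 = 5, so 5 days after Sunday is Friday.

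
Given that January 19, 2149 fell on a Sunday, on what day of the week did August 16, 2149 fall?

Saturday

January 2149: 31 − 19 = 12 days remain.
Then February 2149 (28), March (31), April (30), May (31), June (30), July (31): 28 + 31 + 30 + 31 + 30 + 31 = 181 days.
August 1–16, 2149: 16 days.
Total: 12 + 181 + 16 = 209 days.
209 mod 7 = 6, so 6 days after Sunday is Saturday.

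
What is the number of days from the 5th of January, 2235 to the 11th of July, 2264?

10780

From January 5, 2235 to January 5, 2264: 29 years, of which 7 contain a Feb 29 — 22×365 + 7×366 = 10592 days.
January 2264: 31 − 5 = 26 days remain.
Then February 2264 (29), March (31), April (30), May (31), June (30): 29 + 31 + 30 + 31 + 30 = 151 days.
July 1–11, 2264: 11 days.
Residual: 188 days.
Total: 10780 days.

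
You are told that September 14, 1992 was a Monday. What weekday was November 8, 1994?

Tuesday

September 14, 1992 → September 14, 1993: 365 days.
September 14, 1993 → September 14, 1994: 365 days.
September 1994: 30 − 14 = 16 days remain.
Then October (31): 31 days.
November 1–8, 1994: 8 days.
Residual: 55 days.
Total: 785 days.
785 mod 7 = 1, so 1 day after Monday is Tuesday.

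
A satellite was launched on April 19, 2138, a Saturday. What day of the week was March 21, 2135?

Count forward from the earlier date (March 21, 2135) to the later (April 19, 2138):
March 21, 2135 → March 21, 2136: 366 days (2136 is a leap year).
March 21, 2136 → March 21, 2137: 365 days.
March 21, 2137 → March 21, 2138: 365 days.
March 2138: 31 − 21 = 10 days remain.
April 1–19, 2138: 19 days.
Residual: 29 days.
Total: 1125 days.
1125 mod 7 = 5, so 5 days before Saturday is Monday.

Monday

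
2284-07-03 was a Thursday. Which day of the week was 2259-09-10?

Saturday

Count forward from the earlier date (September 10, 2259) to the later (July 3, 2284):
Day-of-year of September 10, 2259: 253.
Day-of-year of July 3, 2284: 185.
2259 has 365 days, so 365 − 253 = 112 days remain in 2259.
Full years 2260–2283: 18 common + 6 leap = 18×365 + 6×366 = 8766 days.
Total: 112 + 8766 + 185 = 9063 days.
9063 mod 7 = 5, so 5 days before Thursday is Saturday.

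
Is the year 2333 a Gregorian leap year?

No

2333 is not a leap year.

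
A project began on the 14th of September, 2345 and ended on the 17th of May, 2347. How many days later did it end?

Day-of-year of September 14, 2345: 257.
Day-of-year of May 17, 2347: 137.
2345 has 365 days, so 365 − 257 = 108 days remain in 2345.
Full years: 2346: 365. Sum = 365.
Total: 108 + 365 + 137 = 610 days.

610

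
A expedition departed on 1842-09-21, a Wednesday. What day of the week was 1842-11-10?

Thursday

September 1842: 30 − 21 = 9 days remain.
Then October (31): 31 days.
November 1–10, 1842: 10 days.
Total: 9 + 31 + 10 = 50 days.
50 mod 7 = 1, so 1 day after Wednesday is Thursday.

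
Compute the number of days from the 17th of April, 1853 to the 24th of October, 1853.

190

April 1853: 30 − 17 = 13 days remain.
Then May (31), June (30), July (31), August (31), September (30): 31 + 30 + 31 + 31 + 30 = 153 days.
October 1–24, 1853: 24 days.
Total: 13 + 153 + 24 = 190 days.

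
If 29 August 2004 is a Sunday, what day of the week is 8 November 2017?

Wednesday

Day-of-year of August 29, 2004: 242.
Day-of-year of November 8, 2017: 312.
2004 has 366 days, so 366 − 242 = 124 days remain in 2004.
Full years 2005–2016: 9 common + 3 leap = 9×365 + 3×366 = 4383 days.
Total: 124 + 4383 + 312 = 4819 days.
4819 mod 7 = 3, so 3 days after Sunday is Wednesday.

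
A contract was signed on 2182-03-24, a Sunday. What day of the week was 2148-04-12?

Count forward from the earlier date (April 12, 2148) to the later (March 24, 2182):
Day-of-year of April 12, 2148: 103.
Day-of-year of March 24, 2182: 83.
2148 has 366 days, so 366 − 103 = 263 days remain in 2148.
Full years 2149–2181: 25 common + 8 leap = 25×365 + 8×366 = 12053 days.
Total: 263 + 12053 + 83 = 12399 days.
12399 mod 7 = 2, so 2 days before Sunday is Friday.

Friday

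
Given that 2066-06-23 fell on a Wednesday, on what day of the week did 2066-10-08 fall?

June 2066: 30 − 23 = 7 days remain.
Then July (31), August (31), September (30): 31 + 31 + 30 = 92 days.
October 1–8, 2066: 8 days.
Total: 7 + 92 + 8 = 107 days.
107 mod 7 = 2, so 2 days after Wednesday is Friday.

Friday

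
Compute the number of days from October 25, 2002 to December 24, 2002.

October 2002: 31 − 25 = 6 days remain.
Then November (30): 30 days.
December 1–24, 2002: 24 days.
Total: 6 + 30 + 24 = 60 days.

60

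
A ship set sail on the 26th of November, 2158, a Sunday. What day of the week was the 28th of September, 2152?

Thursday

Count forward from the earlier date (September 28, 2152) to the later (November 26, 2158):
Day-of-year of September 28, 2152: 272.
Day-of-year of November 26, 2158: 330.
2152 has 366 days, so 366 − 272 = 94 days remain in 2152.
Full years: 2153: 365; 2154: 365; 2155: 365; 2156: 366; 2157: 365. Sum = 1826.
Total: 94 + 1826 + 330 = 2250 days.
2250 mod 7 = 3, so 3 days before Sunday is Thursday.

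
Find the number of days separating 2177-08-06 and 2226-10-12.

From August 6, 2177 to August 6, 2226: 49 years, of which 11 contain a Feb 29 — 38×365 + 11×366 = 17896 days.
(2200 is not a leap year (divisible by 100 but not 400).)
August 2226: 31 − 6 = 25 days remain.
Then September (30): 30 days.
October 1–12, 2226: 12 days.
Residual: 67 days.
Total: 17963 days.

17963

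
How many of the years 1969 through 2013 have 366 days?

11

Years divisible by 4 in [1969, 2013]: 1972, 1976, 1980, 1984, 1988, 1992, 1996, 2000, 2004, 2008, 2012.
2000 is divisible by 400, so still leap.
No century exceptions apply. Count: 11.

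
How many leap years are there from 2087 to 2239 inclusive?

36

Years divisible by 4: 2088, 2092, …, 2236 — 38 in all.
Of these, 2100, 2200 are divisible by 100 but not 400, so not leap.
Leap years: 38 − 2 = 36.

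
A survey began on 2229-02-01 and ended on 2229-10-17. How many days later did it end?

258

February 2229: 28 − 1 = 27 days remain (2229 is not a leap year, so February has 28 days).
Then March (31), April (30), May (31), June (30), July (31), August (31), September (30): 31 + 30 + 31 + 30 + 31 + 31 + 30 = 214 days.
October 1–17, 2229: 17 days.
Total: 27 + 214 + 17 = 258 days.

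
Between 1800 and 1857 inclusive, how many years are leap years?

Years divisible by 4: 1800, 1804, …, 1856 — 15 in all.
Of these, 1800 is divisible by 100 but not 400, so not leap.
Leap years: 15 − 1 = 14.

14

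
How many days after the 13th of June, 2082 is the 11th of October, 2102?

7424

From June 13, 2082 to June 13, 2102: 20 years, of which 4 contain a Feb 29 — 16×365 + 4×366 = 7304 days.
(2100 is not a leap year (divisible by 100 but not 400).)
June 2102: 30 − 13 = 17 days remain.
Then July (31), August (31), September (30): 31 + 31 + 30 = 92 days.
October 1–11, 2102: 11 days.
Residual: 120 days.
Total: 7424 days.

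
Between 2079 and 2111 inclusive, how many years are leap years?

7

Years divisible by 4 in [2079, 2111]: 2080, 2084, 2088, 2092, 2096, 2100, 2104, 2108.
Of these, 2100 is divisible by 100 but not 400, so not leap.
Leap years: 8 − 1 = 7.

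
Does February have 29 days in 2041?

No

2041 is not a leap year.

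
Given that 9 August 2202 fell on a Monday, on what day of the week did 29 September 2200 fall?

Monday

Count forward from the earlier date (September 29, 2200) to the later (August 9, 2202):
September 2200: 30 − 29 = 1 day remains.
Then 22 full months totalling 669 days.
August 1–9, 2202: 9 days.
Total: 1 + 669 + 9 = 679 days.
679 is a multiple of 7, so 29 September 2200 falls on the same weekday: Monday.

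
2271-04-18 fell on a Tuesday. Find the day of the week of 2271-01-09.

Monday

Count forward from the earlier date (January 9, 2271) to the later (April 18, 2271):
January 2271: 31 − 9 = 22 days remain.
Then February 2271 (28), March (31): 28 + 31 = 59 days.
April 1–18, 2271: 18 days.
Total: 22 + 59 + 18 = 99 days.
99 mod 7 = 1, so 1 day before Tuesday is Monday.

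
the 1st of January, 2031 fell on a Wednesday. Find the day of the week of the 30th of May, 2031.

Friday

January 2031: 31 − 1 = 30 days remain.
Then February 2031 (28), March (31), April (30): 28 + 31 + 30 = 89 days.
May 1–30, 2031: 30 days.
Total: 30 + 89 + 30 = 149 days.
149 mod 7 = 2, so 2 days after Wednesday is Friday.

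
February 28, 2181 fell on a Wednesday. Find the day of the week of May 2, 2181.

Wednesday

February 2181: 28 − 28 = 0 days remain (2181 is not a leap year, so February has 28 days).
Then March (31), April (30): 31 + 30 = 61 days.
May 1–2, 2181: 2 days.
Total: 0 + 61 + 2 = 63 days.
63 is a multiple of 7, so May 2, 2181 falls on the same weekday: Wednesday.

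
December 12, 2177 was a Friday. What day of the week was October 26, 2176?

Count forward from the earlier date (October 26, 2176) to the later (December 12, 2177):
October 2176: 31 − 26 = 5 days remain.
Then 13 full months totalling 395 days.
December 1–12, 2177: 12 days.
Total: 5 + 395 + 12 = 412 days.
412 mod 7 = 6, so 6 days before Friday is Saturday.

Saturday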